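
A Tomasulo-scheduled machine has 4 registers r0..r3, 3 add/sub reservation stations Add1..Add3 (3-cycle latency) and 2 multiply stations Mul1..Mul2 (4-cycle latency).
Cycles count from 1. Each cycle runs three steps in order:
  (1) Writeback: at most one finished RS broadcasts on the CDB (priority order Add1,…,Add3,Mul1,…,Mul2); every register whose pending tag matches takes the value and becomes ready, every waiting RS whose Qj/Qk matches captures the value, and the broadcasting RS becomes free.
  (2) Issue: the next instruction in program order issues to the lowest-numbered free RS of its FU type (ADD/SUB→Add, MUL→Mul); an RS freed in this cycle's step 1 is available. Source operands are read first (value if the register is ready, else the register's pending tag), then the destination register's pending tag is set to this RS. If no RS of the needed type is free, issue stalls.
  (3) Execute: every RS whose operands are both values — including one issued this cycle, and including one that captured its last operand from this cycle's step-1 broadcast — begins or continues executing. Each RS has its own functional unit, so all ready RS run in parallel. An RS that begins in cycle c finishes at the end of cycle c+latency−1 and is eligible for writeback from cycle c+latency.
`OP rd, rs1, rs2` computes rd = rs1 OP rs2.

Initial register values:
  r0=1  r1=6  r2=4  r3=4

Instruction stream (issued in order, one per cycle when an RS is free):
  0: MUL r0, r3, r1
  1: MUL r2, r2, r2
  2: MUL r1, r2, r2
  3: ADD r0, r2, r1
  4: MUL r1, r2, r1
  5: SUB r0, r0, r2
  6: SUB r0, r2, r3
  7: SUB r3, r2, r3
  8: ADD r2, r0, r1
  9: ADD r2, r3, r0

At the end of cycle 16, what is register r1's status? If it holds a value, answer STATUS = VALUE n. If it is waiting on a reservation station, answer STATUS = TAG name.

STATUS = VALUE 4096

cycle 1: issue MUL r0<-Mul1 // r0:Mul1,r1:6,r2:4,r3:4
cycle 2: issue MUL r2<-Mul2 // r0:Mul1,r1:6,r2:Mul2,r3:4
cycle 3: stall // r0:Mul1,r1:6,r2:Mul2,r3:4
cycle 4: stall // r0:Mul1,r1:6,r2:Mul2,r3:4
cycle 5: CDB Mul1=24; issue MUL r1<-Mul1 // r0:24,r1:Mul1,r2:Mul2,r3:4
cycle 6: CDB Mul2=16; issue ADD r0<-Add1 // r0:Add1,r1:Mul1,r2:16,r3:4
cycle 7: issue MUL r1<-Mul2 // r0:Add1,r1:Mul2,r2:16,r3:4
cycle 8: issue SUB r0<-Add2 // r0:Add2,r1:Mul2,r2:16,r3:4
cycle 9: issue SUB r0<-Add3 // r0:Add3,r1:Mul2,r2:16,r3:4
cycle 10: CDB Mul1=256; stall // r0:Add3,r1:Mul2,r2:16,r3:4
cycle 11: stall // r0:Add3,r1:Mul2,r2:16,r3:4
cycle 12: CDB Add3=12; issue SUB r3<-Add3 // r0:12,r1:Mul2,r2:16,r3:Add3
cycle 13: CDB Add1=272; issue ADD r2<-Add1 // r0:12,r1:Mul2,r2:Add1,r3:Add3
cycle 14: CDB Mul2=4096; stall // r0:12,r1:4096,r2:Add1,r3:Add3
cycle 15: CDB Add3=12; issue ADD r2<-Add3 // r0:12,r1:4096,r2:Add3,r3:12
cycle 16: CDB Add2=256 // r0:12,r1:4096,r2:Add3,r3:12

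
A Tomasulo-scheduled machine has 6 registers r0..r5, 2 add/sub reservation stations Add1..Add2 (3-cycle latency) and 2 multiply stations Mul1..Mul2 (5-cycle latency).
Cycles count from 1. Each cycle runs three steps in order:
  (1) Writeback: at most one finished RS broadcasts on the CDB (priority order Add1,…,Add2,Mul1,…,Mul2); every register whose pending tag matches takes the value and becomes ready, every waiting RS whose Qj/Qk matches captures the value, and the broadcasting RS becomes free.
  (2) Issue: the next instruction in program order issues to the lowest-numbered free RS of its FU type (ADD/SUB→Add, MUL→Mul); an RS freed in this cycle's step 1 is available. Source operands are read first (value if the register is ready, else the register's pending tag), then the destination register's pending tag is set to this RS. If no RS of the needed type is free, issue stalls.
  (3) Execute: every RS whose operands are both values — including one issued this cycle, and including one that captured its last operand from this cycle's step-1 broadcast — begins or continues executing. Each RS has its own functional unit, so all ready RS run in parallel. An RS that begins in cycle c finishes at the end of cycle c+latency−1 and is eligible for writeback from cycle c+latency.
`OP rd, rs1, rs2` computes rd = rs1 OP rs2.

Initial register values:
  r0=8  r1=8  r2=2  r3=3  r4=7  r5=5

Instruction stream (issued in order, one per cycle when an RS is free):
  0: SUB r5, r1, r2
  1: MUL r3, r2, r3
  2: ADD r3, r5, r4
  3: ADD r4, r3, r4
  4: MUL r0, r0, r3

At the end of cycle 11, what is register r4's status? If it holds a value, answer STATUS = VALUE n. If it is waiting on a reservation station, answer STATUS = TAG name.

c1: issue SUB r5<-Add1 | r0:8,r1:8,r2:2,r3:3,r4:7,r5:Add1
c2: issue MUL r3<-Mul1 | r0:8,r1:8,r2:2,r3:Mul1,r4:7,r5:Add1
c3: issue ADD r3<-Add2 | r0:8,r1:8,r2:2,r3:Add2,r4:7,r5:Add1
c4: CDB Add1=6; issue ADD r4<-Add1 | r0:8,r1:8,r2:2,r3:Add2,r4:Add1,r5:6
c5: issue MUL r0<-Mul2 | r0:Mul2,r1:8,r2:2,r3:Add2,r4:Add1,r5:6
c6: - | r0:Mul2,r1:8,r2:2,r3:Add2,r4:Add1,r5:6
c7: CDB Add2=13 | r0:Mul2,r1:8,r2:2,r3:13,r4:Add1,r5:6
c8: CDB Mul1=6 | r0:Mul2,r1:8,r2:2,r3:13,r4:Add1,r5:6
c9: - | r0:Mul2,r1:8,r2:2,r3:13,r4:Add1,r5:6
c10: CDB Add1=20 | r0:Mul2,r1:8,r2:2,r3:13,r4:20,r5:6
c11: - | r0:Mul2,r1:8,r2:2,r3:13,r4:20,r5:6

STATUS = VALUE 20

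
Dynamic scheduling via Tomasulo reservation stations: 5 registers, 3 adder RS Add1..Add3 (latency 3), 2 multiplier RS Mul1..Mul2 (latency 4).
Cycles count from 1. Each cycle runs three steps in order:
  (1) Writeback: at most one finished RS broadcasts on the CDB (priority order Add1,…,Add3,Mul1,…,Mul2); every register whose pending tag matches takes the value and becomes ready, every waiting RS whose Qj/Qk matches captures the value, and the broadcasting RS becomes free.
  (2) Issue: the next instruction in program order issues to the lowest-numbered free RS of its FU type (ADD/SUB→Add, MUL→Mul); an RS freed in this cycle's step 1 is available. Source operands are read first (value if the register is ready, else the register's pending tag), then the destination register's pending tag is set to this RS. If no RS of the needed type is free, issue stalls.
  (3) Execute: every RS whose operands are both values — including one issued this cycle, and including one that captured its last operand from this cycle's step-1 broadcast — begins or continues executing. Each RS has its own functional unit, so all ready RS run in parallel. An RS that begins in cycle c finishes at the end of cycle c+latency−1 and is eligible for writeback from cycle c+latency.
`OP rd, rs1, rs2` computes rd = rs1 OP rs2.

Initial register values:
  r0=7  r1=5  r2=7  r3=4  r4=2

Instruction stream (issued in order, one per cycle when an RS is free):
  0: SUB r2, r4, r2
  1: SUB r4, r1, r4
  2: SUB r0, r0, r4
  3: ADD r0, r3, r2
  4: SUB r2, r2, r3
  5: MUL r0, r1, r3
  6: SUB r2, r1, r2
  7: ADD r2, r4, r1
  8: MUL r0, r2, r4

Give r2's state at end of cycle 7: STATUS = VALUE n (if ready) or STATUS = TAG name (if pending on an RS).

c1: issue SUB r2<-Add1 | r0:7,r1:5,r2:Add1,r3:4,r4:2
c2: issue SUB r4<-Add2 | r0:7,r1:5,r2:Add1,r3:4,r4:Add2
c3: issue SUB r0<-Add3 | r0:Add3,r1:5,r2:Add1,r3:4,r4:Add2
c4: CDB Add1=-5; issue ADD r0<-Add1 | r0:Add1,r1:5,r2:-5,r3:4,r4:Add2
c5: CDB Add2=3; issue SUB r2<-Add2 | r0:Add1,r1:5,r2:Add2,r3:4,r4:3
c6: issue MUL r0<-Mul1 | r0:Mul1,r1:5,r2:Add2,r3:4,r4:3
c7: CDB Add1=-1; issue SUB r2<-Add1 | r0:Mul1,r1:5,r2:Add1,r3:4,r4:3

STATUS = TAG Add1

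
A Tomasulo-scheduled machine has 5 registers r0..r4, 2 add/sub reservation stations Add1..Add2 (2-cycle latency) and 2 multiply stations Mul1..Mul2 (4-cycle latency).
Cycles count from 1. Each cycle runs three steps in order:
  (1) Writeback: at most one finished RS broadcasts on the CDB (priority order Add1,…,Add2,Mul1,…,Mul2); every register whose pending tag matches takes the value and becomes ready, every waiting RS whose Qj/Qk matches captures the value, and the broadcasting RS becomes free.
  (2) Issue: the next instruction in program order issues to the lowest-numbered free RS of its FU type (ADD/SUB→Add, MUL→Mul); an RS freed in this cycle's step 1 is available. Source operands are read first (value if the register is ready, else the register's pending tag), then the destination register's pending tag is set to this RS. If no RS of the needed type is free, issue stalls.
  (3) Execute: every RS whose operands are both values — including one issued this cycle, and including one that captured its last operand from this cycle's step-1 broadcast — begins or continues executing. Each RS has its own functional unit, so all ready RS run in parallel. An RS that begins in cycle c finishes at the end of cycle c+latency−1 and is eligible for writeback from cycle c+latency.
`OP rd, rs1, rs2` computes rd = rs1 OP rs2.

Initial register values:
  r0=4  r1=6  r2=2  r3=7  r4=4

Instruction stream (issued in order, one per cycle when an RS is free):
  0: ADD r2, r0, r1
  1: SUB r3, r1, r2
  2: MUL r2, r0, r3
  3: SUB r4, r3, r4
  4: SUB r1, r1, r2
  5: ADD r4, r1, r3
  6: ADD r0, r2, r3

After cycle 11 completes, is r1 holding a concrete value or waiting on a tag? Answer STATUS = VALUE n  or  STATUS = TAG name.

cycle 1: issue ADD r2<-Add1 // r0:4,r1:6,r2:Add1,r3:7,r4:4
cycle 2: issue SUB r3<-Add2 // r0:4,r1:6,r2:Add1,r3:Add2,r4:4
cycle 3: CDB Add1=10; issue MUL r2<-Mul1 // r0:4,r1:6,r2:Mul1,r3:Add2,r4:4
cycle 4: issue SUB r4<-Add1 // r0:4,r1:6,r2:Mul1,r3:Add2,r4:Add1
cycle 5: CDB Add2=-4; issue SUB r1<-Add2 // r0:4,r1:Add2,r2:Mul1,r3:-4,r4:Add1
cycle 6: stall // r0:4,r1:Add2,r2:Mul1,r3:-4,r4:Add1
cycle 7: CDB Add1=-8; issue ADD r4<-Add1 // r0:4,r1:Add2,r2:Mul1,r3:-4,r4:Add1
cycle 8: stall // r0:4,r1:Add2,r2:Mul1,r3:-4,r4:Add1
cycle 9: CDB Mul1=-16; stall // r0:4,r1:Add2,r2:-16,r3:-4,r4:Add1
cycle 10: stall // r0:4,r1:Add2,r2:-16,r3:-4,r4:Add1
cycle 11: CDB Add2=22; issue ADD r0<-Add2 // r0:Add2,r1:22,r2:-16,r3:-4,r4:Add1

STATUS = VALUE 22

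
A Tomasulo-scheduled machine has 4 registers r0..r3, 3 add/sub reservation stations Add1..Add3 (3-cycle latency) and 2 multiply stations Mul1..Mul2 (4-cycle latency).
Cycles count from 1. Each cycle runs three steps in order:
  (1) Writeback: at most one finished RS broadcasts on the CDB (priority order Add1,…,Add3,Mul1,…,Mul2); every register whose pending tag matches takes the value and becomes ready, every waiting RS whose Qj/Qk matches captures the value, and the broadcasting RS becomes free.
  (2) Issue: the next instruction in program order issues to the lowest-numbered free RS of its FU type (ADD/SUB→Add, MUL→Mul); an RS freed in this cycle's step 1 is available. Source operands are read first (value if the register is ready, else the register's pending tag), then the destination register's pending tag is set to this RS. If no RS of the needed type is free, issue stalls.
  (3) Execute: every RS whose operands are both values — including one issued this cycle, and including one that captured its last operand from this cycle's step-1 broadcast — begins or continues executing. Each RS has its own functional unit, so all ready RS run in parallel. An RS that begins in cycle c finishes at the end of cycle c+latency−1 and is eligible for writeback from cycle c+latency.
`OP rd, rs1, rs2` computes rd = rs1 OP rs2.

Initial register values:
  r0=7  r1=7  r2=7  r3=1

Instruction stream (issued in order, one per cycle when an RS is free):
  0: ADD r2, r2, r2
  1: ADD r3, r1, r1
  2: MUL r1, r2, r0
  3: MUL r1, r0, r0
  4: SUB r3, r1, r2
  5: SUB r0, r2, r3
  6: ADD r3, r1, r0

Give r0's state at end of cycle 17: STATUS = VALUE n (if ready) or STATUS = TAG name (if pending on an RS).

c1: issue ADD r2<-Add1 | r0:7,r1:7,r2:Add1,r3:1
c2: issue ADD r3<-Add2 | r0:7,r1:7,r2:Add1,r3:Add2
c3: issue MUL r1<-Mul1 | r0:7,r1:Mul1,r2:Add1,r3:Add2
c4: CDB Add1=14; issue MUL r1<-Mul2 | r0:7,r1:Mul2,r2:14,r3:Add2
c5: CDB Add2=14; issue SUB r3<-Add1 | r0:7,r1:Mul2,r2:14,r3:Add1
c6: issue SUB r0<-Add2 | r0:Add2,r1:Mul2,r2:14,r3:Add1
c7: issue ADD r3<-Add3 | r0:Add2,r1:Mul2,r2:14,r3:Add3
c8: CDB Mul1=98 | r0:Add2,r1:Mul2,r2:14,r3:Add3
c9: CDB Mul2=49 | r0:Add2,r1:49,r2:14,r3:Add3
c10: - | r0:Add2,r1:49,r2:14,r3:Add3
c11: - | r0:Add2,r1:49,r2:14,r3:Add3
c12: CDB Add1=35 | r0:Add2,r1:49,r2:14,r3:Add3
c13: - | r0:Add2,r1:49,r2:14,r3:Add3
c14: - | r0:Add2,r1:49,r2:14,r3:Add3
c15: CDB Add2=-21 | r0:-21,r1:49,r2:14,r3:Add3
c16: - | r0:-21,r1:49,r2:14,r3:Add3
c17: - | r0:-21,r1:49,r2:14,r3:Add3

STATUS = VALUE -21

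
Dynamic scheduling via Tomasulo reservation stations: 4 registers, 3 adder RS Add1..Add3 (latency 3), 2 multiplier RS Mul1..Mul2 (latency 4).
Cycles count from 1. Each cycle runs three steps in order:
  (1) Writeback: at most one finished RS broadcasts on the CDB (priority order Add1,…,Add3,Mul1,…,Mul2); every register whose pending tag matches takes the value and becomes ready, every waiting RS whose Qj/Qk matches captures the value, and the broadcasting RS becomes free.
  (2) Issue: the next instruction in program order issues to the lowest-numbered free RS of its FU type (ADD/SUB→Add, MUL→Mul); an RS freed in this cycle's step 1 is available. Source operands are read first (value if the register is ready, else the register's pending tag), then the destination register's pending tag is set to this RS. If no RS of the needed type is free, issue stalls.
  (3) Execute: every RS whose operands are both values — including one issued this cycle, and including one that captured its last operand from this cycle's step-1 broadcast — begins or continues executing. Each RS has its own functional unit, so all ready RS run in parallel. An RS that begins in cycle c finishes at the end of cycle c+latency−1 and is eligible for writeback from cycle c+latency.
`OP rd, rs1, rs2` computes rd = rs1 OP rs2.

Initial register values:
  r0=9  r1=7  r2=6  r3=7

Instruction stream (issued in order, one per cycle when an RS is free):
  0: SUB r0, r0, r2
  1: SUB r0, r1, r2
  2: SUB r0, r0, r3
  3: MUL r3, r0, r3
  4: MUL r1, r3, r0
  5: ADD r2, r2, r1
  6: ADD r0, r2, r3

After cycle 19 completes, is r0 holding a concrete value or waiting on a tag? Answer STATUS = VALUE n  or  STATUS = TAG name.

  c1: issue SUB r0<-Add1  regs: r0:Add1,r1:7,r2:6,r3:7
  c2: issue SUB r0<-Add2  regs: r0:Add2,r1:7,r2:6,r3:7
  c3: issue SUB r0<-Add3  regs: r0:Add3,r1:7,r2:6,r3:7
  c4: CDB Add1=3; issue MUL r3<-Mul1  regs: r0:Add3,r1:7,r2:6,r3:Mul1
  c5: CDB Add2=1; issue MUL r1<-Mul2  regs: r0:Add3,r1:Mul2,r2:6,r3:Mul1
  c6: issue ADD r2<-Add1  regs: r0:Add3,r1:Mul2,r2:Add1,r3:Mul1
  c7: issue ADD r0<-Add2  regs: r0:Add2,r1:Mul2,r2:Add1,r3:Mul1
  c8: CDB Add3=-6  regs: r0:Add2,r1:Mul2,r2:Add1,r3:Mul1
  c9: -  regs: r0:Add2,r1:Mul2,r2:Add1,r3:Mul1
  c10: -  regs: r0:Add2,r1:Mul2,r2:Add1,r3:Mul1
  c11: -  regs: r0:Add2,r1:Mul2,r2:Add1,r3:Mul1
  c12: CDB Mul1=-42  regs: r0:Add2,r1:Mul2,r2:Add1,r3:-42
  c13: -  regs: r0:Add2,r1:Mul2,r2:Add1,r3:-42
  c14: -  regs: r0:Add2,r1:Mul2,r2:Add1,r3:-42
  c15: -  regs: r0:Add2,r1:Mul2,r2:Add1,r3:-42
  c16: CDB Mul2=252  regs: r0:Add2,r1:252,r2:Add1,r3:-42
  c17: -  regs: r0:Add2,r1:252,r2:Add1,r3:-42
  c18: -  regs: r0:Add2,r1:252,r2:Add1,r3:-42
  c19: CDB Add1=258  regs: r0:Add2,r1:252,r2:258,r3:-42

STATUS = TAG Add2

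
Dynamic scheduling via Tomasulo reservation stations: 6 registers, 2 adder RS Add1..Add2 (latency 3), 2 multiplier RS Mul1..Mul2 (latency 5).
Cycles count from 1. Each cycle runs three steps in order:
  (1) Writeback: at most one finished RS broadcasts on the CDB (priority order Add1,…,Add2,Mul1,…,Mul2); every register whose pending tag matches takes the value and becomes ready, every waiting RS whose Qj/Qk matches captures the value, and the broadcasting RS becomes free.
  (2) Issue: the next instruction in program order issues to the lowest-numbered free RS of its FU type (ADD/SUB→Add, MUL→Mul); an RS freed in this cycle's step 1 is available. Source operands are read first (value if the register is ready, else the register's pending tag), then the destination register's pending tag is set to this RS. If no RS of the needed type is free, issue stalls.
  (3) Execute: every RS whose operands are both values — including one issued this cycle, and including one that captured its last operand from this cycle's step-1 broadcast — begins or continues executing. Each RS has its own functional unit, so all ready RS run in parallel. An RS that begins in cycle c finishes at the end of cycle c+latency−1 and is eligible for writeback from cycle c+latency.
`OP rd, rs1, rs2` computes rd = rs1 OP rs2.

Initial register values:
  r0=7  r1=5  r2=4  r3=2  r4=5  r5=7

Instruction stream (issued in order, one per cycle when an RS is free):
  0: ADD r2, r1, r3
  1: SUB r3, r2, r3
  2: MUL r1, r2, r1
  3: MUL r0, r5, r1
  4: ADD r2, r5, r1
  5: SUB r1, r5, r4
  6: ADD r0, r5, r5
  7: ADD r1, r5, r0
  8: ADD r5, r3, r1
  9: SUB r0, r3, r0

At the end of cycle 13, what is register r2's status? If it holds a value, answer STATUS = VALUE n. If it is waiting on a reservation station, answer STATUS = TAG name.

STATUS = VALUE 42

c1: issue ADD r2<-Add1 | r0:7,r1:5,r2:Add1,r3:2,r4:5,r5:7
c2: issue SUB r3<-Add2 | r0:7,r1:5,r2:Add1,r3:Add2,r4:5,r5:7
c3: issue MUL r1<-Mul1 | r0:7,r1:Mul1,r2:Add1,r3:Add2,r4:5,r5:7
c4: CDB Add1=7; issue MUL r0<-Mul2 | r0:Mul2,r1:Mul1,r2:7,r3:Add2,r4:5,r5:7
c5: issue ADD r2<-Add1 | r0:Mul2,r1:Mul1,r2:Add1,r3:Add2,r4:5,r5:7
c6: stall | r0:Mul2,r1:Mul1,r2:Add1,r3:Add2,r4:5,r5:7
c7: CDB Add2=5; issue SUB r1<-Add2 | r0:Mul2,r1:Add2,r2:Add1,r3:5,r4:5,r5:7
c8: stall | r0:Mul2,r1:Add2,r2:Add1,r3:5,r4:5,r5:7
c9: CDB Mul1=35; stall | r0:Mul2,r1:Add2,r2:Add1,r3:5,r4:5,r5:7
c10: CDB Add2=2; issue ADD r0<-Add2 | r0:Add2,r1:2,r2:Add1,r3:5,r4:5,r5:7
c11: stall | r0:Add2,r1:2,r2:Add1,r3:5,r4:5,r5:7
c12: CDB Add1=42; issue ADD r1<-Add1 | r0:Add2,r1:Add1,r2:42,r3:5,r4:5,r5:7
c13: CDB Add2=14; issue ADD r5<-Add2 | r0:14,r1:Add1,r2:42,r3:5,r4:5,r5:Add2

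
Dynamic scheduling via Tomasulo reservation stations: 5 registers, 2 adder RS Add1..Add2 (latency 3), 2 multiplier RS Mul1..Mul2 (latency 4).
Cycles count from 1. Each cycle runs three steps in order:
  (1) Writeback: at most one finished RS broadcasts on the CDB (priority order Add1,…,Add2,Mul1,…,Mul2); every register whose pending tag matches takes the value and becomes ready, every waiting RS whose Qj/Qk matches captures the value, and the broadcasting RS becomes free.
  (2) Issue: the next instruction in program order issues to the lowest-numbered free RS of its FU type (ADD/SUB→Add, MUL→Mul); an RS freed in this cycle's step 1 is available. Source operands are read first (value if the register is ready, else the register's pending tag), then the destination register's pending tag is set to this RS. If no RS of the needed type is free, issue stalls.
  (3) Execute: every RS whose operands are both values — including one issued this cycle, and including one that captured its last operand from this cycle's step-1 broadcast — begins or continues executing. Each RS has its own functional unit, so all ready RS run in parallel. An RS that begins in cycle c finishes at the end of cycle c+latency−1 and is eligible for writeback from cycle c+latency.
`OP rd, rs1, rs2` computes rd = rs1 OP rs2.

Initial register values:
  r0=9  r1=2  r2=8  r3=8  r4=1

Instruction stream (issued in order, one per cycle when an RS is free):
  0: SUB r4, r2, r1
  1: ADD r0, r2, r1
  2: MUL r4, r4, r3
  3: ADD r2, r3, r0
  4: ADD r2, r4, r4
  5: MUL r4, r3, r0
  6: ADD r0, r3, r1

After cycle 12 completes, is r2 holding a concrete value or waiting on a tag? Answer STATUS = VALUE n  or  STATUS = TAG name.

  c1: issue SUB r4<-Add1  regs: r0:9,r1:2,r2:8,r3:8,r4:Add1
  c2: issue ADD r0<-Add2  regs: r0:Add2,r1:2,r2:8,r3:8,r4:Add1
  c3: issue MUL r4<-Mul1  regs: r0:Add2,r1:2,r2:8,r3:8,r4:Mul1
  c4: CDB Add1=6; issue ADD r2<-Add1  regs: r0:Add2,r1:2,r2:Add1,r3:8,r4:Mul1
  c5: CDB Add2=10; issue ADD r2<-Add2  regs: r0:10,r1:2,r2:Add2,r3:8,r4:Mul1
  c6: issue MUL r4<-Mul2  regs: r0:10,r1:2,r2:Add2,r3:8,r4:Mul2
  c7: stall  regs: r0:10,r1:2,r2:Add2,r3:8,r4:Mul2
  c8: CDB Add1=18; issue ADD r0<-Add1  regs: r0:Add1,r1:2,r2:Add2,r3:8,r4:Mul2
  c9: CDB Mul1=48  regs: r0:Add1,r1:2,r2:Add2,r3:8,r4:Mul2
  c10: CDB Mul2=80  regs: r0:Add1,r1:2,r2:Add2,r3:8,r4:80
  c11: CDB Add1=10  regs: r0:10,r1:2,r2:Add2,r3:8,r4:80
  c12: CDB Add2=96  regs: r0:10,r1:2,r2:96,r3:8,r4:80

STATUS = VALUE 96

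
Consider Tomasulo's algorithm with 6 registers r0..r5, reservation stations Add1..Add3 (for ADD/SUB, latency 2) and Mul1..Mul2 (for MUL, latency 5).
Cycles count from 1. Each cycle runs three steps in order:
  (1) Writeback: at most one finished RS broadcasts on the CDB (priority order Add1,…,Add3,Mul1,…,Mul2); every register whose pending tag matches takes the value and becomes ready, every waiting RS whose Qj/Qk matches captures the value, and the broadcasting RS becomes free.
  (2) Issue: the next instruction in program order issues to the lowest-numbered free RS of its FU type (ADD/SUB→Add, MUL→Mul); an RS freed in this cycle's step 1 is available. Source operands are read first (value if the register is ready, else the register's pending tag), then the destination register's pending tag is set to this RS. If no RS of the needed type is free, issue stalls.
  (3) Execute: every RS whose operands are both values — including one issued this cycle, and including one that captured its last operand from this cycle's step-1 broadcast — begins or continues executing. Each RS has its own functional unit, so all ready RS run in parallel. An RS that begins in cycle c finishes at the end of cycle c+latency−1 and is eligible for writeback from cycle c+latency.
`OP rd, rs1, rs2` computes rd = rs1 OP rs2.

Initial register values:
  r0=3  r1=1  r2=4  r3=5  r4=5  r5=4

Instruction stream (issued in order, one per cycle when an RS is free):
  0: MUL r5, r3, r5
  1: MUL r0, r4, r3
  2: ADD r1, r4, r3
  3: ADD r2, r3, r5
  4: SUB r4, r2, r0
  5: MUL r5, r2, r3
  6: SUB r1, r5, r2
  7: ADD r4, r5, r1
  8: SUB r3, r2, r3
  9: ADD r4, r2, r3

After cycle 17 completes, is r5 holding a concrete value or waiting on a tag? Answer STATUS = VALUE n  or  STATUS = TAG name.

STATUS = VALUE 125

c1: issue MUL r5<-Mul1 | r0:3,r1:1,r2:4,r3:5,r4:5,r5:Mul1
c2: issue MUL r0<-Mul2 | r0:Mul2,r1:1,r2:4,r3:5,r4:5,r5:Mul1
c3: issue ADD r1<-Add1 | r0:Mul2,r1:Add1,r2:4,r3:5,r4:5,r5:Mul1
c4: issue ADD r2<-Add2 | r0:Mul2,r1:Add1,r2:Add2,r3:5,r4:5,r5:Mul1
c5: CDB Add1=10; issue SUB r4<-Add1 | r0:Mul2,r1:10,r2:Add2,r3:5,r4:Add1,r5:Mul1
c6: CDB Mul1=20; issue MUL r5<-Mul1 | r0:Mul2,r1:10,r2:Add2,r3:5,r4:Add1,r5:Mul1
c7: CDB Mul2=25; issue SUB r1<-Add3 | r0:25,r1:Add3,r2:Add2,r3:5,r4:Add1,r5:Mul1
c8: CDB Add2=25; issue ADD r4<-Add2 | r0:25,r1:Add3,r2:25,r3:5,r4:Add2,r5:Mul1
c9: stall | r0:25,r1:Add3,r2:25,r3:5,r4:Add2,r5:Mul1
c10: CDB Add1=0; issue SUB r3<-Add1 | r0:25,r1:Add3,r2:25,r3:Add1,r4:Add2,r5:Mul1
c11: stall | r0:25,r1:Add3,r2:25,r3:Add1,r4:Add2,r5:Mul1
c12: CDB Add1=20; issue ADD r4<-Add1 | r0:25,r1:Add3,r2:25,r3:20,r4:Add1,r5:Mul1
c13: CDB Mul1=125 | r0:25,r1:Add3,r2:25,r3:20,r4:Add1,r5:125
c14: CDB Add1=45 | r0:25,r1:Add3,r2:25,r3:20,r4:45,r5:125
c15: CDB Add3=100 | r0:25,r1:100,r2:25,r3:20,r4:45,r5:125
c16: - | r0:25,r1:100,r2:25,r3:20,r4:45,r5:125
c17: CDB Add2=225 | r0:25,r1:100,r2:25,r3:20,r4:45,r5:125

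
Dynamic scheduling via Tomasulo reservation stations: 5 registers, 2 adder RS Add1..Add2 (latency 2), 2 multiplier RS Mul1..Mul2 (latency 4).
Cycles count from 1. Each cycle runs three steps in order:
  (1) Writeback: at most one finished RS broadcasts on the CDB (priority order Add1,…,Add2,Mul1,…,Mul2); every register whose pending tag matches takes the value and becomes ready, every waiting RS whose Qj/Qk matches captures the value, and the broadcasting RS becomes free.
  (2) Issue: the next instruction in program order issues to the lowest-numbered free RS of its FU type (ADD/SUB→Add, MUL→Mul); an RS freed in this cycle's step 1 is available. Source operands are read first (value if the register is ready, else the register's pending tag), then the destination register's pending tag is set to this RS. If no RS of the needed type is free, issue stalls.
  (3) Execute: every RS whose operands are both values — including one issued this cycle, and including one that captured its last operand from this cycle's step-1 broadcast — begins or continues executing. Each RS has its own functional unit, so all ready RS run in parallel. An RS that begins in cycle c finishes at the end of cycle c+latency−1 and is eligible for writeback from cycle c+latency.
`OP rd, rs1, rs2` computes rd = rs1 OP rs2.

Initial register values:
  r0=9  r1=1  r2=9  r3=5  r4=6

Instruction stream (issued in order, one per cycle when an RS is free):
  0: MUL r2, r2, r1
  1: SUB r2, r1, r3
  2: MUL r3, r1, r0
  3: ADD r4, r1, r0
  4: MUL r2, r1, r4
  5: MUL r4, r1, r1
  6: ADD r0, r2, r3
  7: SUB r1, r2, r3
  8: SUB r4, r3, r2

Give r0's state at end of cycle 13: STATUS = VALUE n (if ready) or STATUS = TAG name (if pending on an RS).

c1: issue MUL r2<-Mul1 | r0:9,r1:1,r2:Mul1,r3:5,r4:6
c2: issue SUB r2<-Add1 | r0:9,r1:1,r2:Add1,r3:5,r4:6
c3: issue MUL r3<-Mul2 | r0:9,r1:1,r2:Add1,r3:Mul2,r4:6
c4: CDB Add1=-4; issue ADD r4<-Add1 | r0:9,r1:1,r2:-4,r3:Mul2,r4:Add1
c5: CDB Mul1=9; issue MUL r2<-Mul1 | r0:9,r1:1,r2:Mul1,r3:Mul2,r4:Add1
c6: CDB Add1=10; stall | r0:9,r1:1,r2:Mul1,r3:Mul2,r4:10
c7: CDB Mul2=9; issue MUL r4<-Mul2 | r0:9,r1:1,r2:Mul1,r3:9,r4:Mul2
c8: issue ADD r0<-Add1 | r0:Add1,r1:1,r2:Mul1,r3:9,r4:Mul2
c9: issue SUB r1<-Add2 | r0:Add1,r1:Add2,r2:Mul1,r3:9,r4:Mul2
c10: CDB Mul1=10; stall | r0:Add1,r1:Add2,r2:10,r3:9,r4:Mul2
c11: CDB Mul2=1; stall | r0:Add1,r1:Add2,r2:10,r3:9,r4:1
c12: CDB Add1=19; issue SUB r4<-Add1 | r0:19,r1:Add2,r2:10,r3:9,r4:Add1
c13: CDB Add2=1 | r0:19,r1:1,r2:10,r3:9,r4:Add1

STATUS = VALUE 19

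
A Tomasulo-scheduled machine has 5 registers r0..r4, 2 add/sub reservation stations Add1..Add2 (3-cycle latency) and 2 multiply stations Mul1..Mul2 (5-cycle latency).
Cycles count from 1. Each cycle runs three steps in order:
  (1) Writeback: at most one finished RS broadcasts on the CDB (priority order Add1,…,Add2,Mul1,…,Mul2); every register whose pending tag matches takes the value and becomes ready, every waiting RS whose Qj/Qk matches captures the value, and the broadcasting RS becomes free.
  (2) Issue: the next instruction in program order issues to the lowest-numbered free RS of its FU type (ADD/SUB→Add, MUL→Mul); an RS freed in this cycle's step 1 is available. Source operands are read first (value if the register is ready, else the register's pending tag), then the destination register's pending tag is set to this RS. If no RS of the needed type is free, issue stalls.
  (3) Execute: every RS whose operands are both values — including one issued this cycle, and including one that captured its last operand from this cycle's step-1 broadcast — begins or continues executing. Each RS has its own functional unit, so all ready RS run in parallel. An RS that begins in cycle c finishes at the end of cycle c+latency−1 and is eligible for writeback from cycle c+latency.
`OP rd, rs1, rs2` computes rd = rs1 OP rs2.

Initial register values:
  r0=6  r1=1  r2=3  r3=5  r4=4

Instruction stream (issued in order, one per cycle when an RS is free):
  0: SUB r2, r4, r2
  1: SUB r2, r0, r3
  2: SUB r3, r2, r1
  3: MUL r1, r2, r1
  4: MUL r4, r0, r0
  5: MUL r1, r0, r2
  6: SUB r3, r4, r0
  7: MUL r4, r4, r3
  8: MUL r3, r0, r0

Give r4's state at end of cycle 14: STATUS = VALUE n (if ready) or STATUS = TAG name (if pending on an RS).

  c1: issue SUB r2<-Add1  regs: r0:6,r1:1,r2:Add1,r3:5,r4:4
  c2: issue SUB r2<-Add2  regs: r0:6,r1:1,r2:Add2,r3:5,r4:4
  c3: stall  regs: r0:6,r1:1,r2:Add2,r3:5,r4:4
  c4: CDB Add1=1; issue SUB r3<-Add1  regs: r0:6,r1:1,r2:Add2,r3:Add1,r4:4
  c5: CDB Add2=1; issue MUL r1<-Mul1  regs: r0:6,r1:Mul1,r2:1,r3:Add1,r4:4
  c6: issue MUL r4<-Mul2  regs: r0:6,r1:Mul1,r2:1,r3:Add1,r4:Mul2
  c7: stall  regs: r0:6,r1:Mul1,r2:1,r3:Add1,r4:Mul2
  c8: CDB Add1=0; stall  regs: r0:6,r1:Mul1,r2:1,r3:0,r4:Mul2
  c9: stall  regs: r0:6,r1:Mul1,r2:1,r3:0,r4:Mul2
  c10: CDB Mul1=1; issue MUL r1<-Mul1  regs: r0:6,r1:Mul1,r2:1,r3:0,r4:Mul2
  c11: CDB Mul2=36; issue SUB r3<-Add1  regs: r0:6,r1:Mul1,r2:1,r3:Add1,r4:36
  c12: issue MUL r4<-Mul2  regs: r0:6,r1:Mul1,r2:1,r3:Add1,r4:Mul2
  c13: stall  regs: r0:6,r1:Mul1,r2:1,r3:Add1,r4:Mul2
  c14: CDB Add1=30; stall  regs: r0:6,r1:Mul1,r2:1,r3:30,r4:Mul2

STATUS = TAG Mul2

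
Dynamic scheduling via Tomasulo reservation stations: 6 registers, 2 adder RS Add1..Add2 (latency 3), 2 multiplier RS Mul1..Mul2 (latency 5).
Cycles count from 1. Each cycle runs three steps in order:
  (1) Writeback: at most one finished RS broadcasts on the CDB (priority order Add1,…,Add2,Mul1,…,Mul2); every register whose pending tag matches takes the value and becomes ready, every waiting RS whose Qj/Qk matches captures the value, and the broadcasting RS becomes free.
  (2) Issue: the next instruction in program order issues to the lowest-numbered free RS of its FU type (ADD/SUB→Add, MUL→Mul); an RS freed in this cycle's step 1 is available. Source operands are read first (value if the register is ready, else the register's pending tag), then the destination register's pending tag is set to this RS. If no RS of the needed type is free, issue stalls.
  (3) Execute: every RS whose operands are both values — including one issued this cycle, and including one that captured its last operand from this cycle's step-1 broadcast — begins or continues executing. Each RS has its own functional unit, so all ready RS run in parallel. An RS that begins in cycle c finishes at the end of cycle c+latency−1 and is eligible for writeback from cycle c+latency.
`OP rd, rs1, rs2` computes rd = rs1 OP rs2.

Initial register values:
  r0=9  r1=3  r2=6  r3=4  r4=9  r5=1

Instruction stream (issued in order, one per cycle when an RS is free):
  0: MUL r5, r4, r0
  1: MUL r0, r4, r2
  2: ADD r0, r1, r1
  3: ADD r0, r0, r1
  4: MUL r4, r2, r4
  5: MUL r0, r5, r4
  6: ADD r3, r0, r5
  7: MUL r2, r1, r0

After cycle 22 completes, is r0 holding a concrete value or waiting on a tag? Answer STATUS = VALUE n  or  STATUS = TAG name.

STATUS = VALUE 4374

c1: issue MUL r5<-Mul1 | r0:9,r1:3,r2:6,r3:4,r4:9,r5:Mul1
c2: issue MUL r0<-Mul2 | r0:Mul2,r1:3,r2:6,r3:4,r4:9,r5:Mul1
c3: issue ADD r0<-Add1 | r0:Add1,r1:3,r2:6,r3:4,r4:9,r5:Mul1
c4: issue ADD r0<-Add2 | r0:Add2,r1:3,r2:6,r3:4,r4:9,r5:Mul1
c5: stall | r0:Add2,r1:3,r2:6,r3:4,r4:9,r5:Mul1
c6: CDB Add1=6; stall | r0:Add2,r1:3,r2:6,r3:4,r4:9,r5:Mul1
c7: CDB Mul1=81; issue MUL r4<-Mul1 | r0:Add2,r1:3,r2:6,r3:4,r4:Mul1,r5:81
c8: CDB Mul2=54; issue MUL r0<-Mul2 | r0:Mul2,r1:3,r2:6,r3:4,r4:Mul1,r5:81
c9: CDB Add2=9; issue ADD r3<-Add1 | r0:Mul2,r1:3,r2:6,r3:Add1,r4:Mul1,r5:81
c10: stall | r0:Mul2,r1:3,r2:6,r3:Add1,r4:Mul1,r5:81
c11: stall | r0:Mul2,r1:3,r2:6,r3:Add1,r4:Mul1,r5:81
c12: CDB Mul1=54; issue MUL r2<-Mul1 | r0:Mul2,r1:3,r2:Mul1,r3:Add1,r4:54,r5:81
c13: - | r0:Mul2,r1:3,r2:Mul1,r3:Add1,r4:54,r5:81
c14: - | r0:Mul2,r1:3,r2:Mul1,r3:Add1,r4:54,r5:81
c15: - | r0:Mul2,r1:3,r2:Mul1,r3:Add1,r4:54,r5:81
c16: - | r0:Mul2,r1:3,r2:Mul1,r3:Add1,r4:54,r5:81
c17: CDB Mul2=4374 | r0:4374,r1:3,r2:Mul1,r3:Add1,r4:54,r5:81
c18: - | r0:4374,r1:3,r2:Mul1,r3:Add1,r4:54,r5:81
c19: - | r0:4374,r1:3,r2:Mul1,r3:Add1,r4:54,r5:81
c20: CDB Add1=4455 | r0:4374,r1:3,r2:Mul1,r3:4455,r4:54,r5:81
c21: - | r0:4374,r1:3,r2:Mul1,r3:4455,r4:54,r5:81
c22: CDB Mul1=13122 | r0:4374,r1:3,r2:13122,r3:4455,r4:54,r5:81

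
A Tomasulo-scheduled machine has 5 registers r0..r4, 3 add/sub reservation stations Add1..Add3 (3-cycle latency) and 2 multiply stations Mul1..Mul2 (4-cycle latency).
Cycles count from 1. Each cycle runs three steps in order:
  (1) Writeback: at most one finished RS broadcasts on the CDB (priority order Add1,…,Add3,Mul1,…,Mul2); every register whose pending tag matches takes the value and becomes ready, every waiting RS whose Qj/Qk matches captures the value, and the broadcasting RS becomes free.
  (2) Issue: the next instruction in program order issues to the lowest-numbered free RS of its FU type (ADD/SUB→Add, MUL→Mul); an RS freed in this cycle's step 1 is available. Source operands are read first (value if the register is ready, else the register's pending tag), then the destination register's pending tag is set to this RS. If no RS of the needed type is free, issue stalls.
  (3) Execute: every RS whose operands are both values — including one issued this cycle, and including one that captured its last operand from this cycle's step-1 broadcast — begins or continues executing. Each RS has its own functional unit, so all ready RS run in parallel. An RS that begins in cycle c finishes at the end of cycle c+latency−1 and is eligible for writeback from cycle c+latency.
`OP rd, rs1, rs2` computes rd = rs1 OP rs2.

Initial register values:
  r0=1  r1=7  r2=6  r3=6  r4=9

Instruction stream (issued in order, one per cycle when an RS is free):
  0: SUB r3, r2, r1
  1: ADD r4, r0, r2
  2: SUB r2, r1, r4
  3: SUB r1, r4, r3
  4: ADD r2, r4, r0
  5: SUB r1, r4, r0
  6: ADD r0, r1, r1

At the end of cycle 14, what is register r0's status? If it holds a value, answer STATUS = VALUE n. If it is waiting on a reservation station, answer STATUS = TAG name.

STATUS = VALUE 12

c1: issue SUB r3<-Add1 | r0:1,r1:7,r2:6,r3:Add1,r4:9
c2: issue ADD r4<-Add2 | r0:1,r1:7,r2:6,r3:Add1,r4:Add2
c3: issue SUB r2<-Add3 | r0:1,r1:7,r2:Add3,r3:Add1,r4:Add2
c4: CDB Add1=-1; issue SUB r1<-Add1 | r0:1,r1:Add1,r2:Add3,r3:-1,r4:Add2
c5: CDB Add2=7; issue ADD r2<-Add2 | r0:1,r1:Add1,r2:Add2,r3:-1,r4:7
c6: stall | r0:1,r1:Add1,r2:Add2,r3:-1,r4:7
c7: stall | r0:1,r1:Add1,r2:Add2,r3:-1,r4:7
c8: CDB Add1=8; issue SUB r1<-Add1 | r0:1,r1:Add1,r2:Add2,r3:-1,r4:7
c9: CDB Add2=8; issue ADD r0<-Add2 | r0:Add2,r1:Add1,r2:8,r3:-1,r4:7
c10: CDB Add3=0 | r0:Add2,r1:Add1,r2:8,r3:-1,r4:7
c11: CDB Add1=6 | r0:Add2,r1:6,r2:8,r3:-1,r4:7
c12: - | r0:Add2,r1:6,r2:8,r3:-1,r4:7
c13: - | r0:Add2,r1:6,r2:8,r3:-1,r4:7
c14: CDB Add2=12 | r0:12,r1:6,r2:8,r3:-1,r4:7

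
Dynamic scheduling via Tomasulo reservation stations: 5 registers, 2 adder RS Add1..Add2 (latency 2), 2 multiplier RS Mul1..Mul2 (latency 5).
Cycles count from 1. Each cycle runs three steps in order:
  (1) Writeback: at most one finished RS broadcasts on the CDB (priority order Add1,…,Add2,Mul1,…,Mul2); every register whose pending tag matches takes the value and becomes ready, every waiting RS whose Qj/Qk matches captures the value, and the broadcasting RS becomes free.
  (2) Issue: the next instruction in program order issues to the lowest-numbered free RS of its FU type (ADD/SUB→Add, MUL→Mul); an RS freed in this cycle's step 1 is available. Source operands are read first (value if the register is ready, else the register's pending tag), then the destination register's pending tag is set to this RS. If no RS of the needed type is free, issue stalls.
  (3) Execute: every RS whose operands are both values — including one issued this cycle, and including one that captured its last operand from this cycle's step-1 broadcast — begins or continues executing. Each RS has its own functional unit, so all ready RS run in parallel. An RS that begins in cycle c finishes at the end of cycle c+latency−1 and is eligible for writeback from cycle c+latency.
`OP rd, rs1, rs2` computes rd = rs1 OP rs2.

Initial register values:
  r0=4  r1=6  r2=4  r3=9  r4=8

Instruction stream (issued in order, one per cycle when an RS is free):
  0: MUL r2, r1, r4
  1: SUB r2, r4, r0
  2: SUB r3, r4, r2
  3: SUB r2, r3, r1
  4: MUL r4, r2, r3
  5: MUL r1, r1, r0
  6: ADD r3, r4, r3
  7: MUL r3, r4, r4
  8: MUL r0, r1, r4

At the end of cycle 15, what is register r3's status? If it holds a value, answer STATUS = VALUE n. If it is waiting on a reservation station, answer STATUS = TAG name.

STATUS = TAG Mul1

  c1: issue MUL r2<-Mul1  regs: r0:4,r1:6,r2:Mul1,r3:9,r4:8
  c2: issue SUB r2<-Add1  regs: r0:4,r1:6,r2:Add1,r3:9,r4:8
  c3: issue SUB r3<-Add2  regs: r0:4,r1:6,r2:Add1,r3:Add2,r4:8
  c4: CDB Add1=4; issue SUB r2<-Add1  regs: r0:4,r1:6,r2:Add1,r3:Add2,r4:8
  c5: issue MUL r4<-Mul2  regs: r0:4,r1:6,r2:Add1,r3:Add2,r4:Mul2
  c6: CDB Add2=4; stall  regs: r0:4,r1:6,r2:Add1,r3:4,r4:Mul2
  c7: CDB Mul1=48; issue MUL r1<-Mul1  regs: r0:4,r1:Mul1,r2:Add1,r3:4,r4:Mul2
  c8: CDB Add1=-2; issue ADD r3<-Add1  regs: r0:4,r1:Mul1,r2:-2,r3:Add1,r4:Mul2
  c9: stall  regs: r0:4,r1:Mul1,r2:-2,r3:Add1,r4:Mul2
  c10: stall  regs: r0:4,r1:Mul1,r2:-2,r3:Add1,r4:Mul2
  c11: stall  regs: r0:4,r1:Mul1,r2:-2,r3:Add1,r4:Mul2
  c12: CDB Mul1=24; issue MUL r3<-Mul1  regs: r0:4,r1:24,r2:-2,r3:Mul1,r4:Mul2
  c13: CDB Mul2=-8; issue MUL r0<-Mul2  regs: r0:Mul2,r1:24,r2:-2,r3:Mul1,r4:-8
  c14: -  regs: r0:Mul2,r1:24,r2:-2,r3:Mul1,r4:-8
  c15: CDB Add1=-4  regs: r0:Mul2,r1:24,r2:-2,r3:Mul1,r4:-8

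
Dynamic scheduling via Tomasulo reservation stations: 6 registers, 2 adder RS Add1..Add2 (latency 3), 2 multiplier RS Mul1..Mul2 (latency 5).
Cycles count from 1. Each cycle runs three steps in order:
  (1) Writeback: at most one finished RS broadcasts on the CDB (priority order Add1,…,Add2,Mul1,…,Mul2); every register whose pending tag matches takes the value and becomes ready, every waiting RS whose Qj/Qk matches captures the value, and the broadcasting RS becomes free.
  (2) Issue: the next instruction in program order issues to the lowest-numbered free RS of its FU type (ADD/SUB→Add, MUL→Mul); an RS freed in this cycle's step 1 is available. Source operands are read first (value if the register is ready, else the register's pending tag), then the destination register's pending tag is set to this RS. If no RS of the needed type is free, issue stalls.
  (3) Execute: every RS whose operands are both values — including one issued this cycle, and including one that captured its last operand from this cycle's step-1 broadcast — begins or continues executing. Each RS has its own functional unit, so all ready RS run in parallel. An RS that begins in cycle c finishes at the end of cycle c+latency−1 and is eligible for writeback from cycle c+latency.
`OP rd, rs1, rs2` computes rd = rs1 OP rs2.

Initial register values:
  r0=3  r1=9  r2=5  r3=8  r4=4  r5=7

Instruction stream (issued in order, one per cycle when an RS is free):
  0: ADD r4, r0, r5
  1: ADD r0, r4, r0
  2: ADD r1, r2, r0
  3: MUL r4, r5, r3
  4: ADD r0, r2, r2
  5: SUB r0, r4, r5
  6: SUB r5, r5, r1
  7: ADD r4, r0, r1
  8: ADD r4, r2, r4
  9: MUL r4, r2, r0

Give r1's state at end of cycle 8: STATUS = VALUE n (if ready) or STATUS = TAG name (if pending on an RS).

  c1: issue ADD r4<-Add1  regs: r0:3,r1:9,r2:5,r3:8,r4:Add1,r5:7
  c2: issue ADD r0<-Add2  regs: r0:Add2,r1:9,r2:5,r3:8,r4:Add1,r5:7
  c3: stall  regs: r0:Add2,r1:9,r2:5,r3:8,r4:Add1,r5:7
  c4: CDB Add1=10; issue ADD r1<-Add1  regs: r0:Add2,r1:Add1,r2:5,r3:8,r4:10,r5:7
  c5: issue MUL r4<-Mul1  regs: r0:Add2,r1:Add1,r2:5,r3:8,r4:Mul1,r5:7
  c6: stall  regs: r0:Add2,r1:Add1,r2:5,r3:8,r4:Mul1,r5:7
  c7: CDB Add2=13; issue ADD r0<-Add2  regs: r0:Add2,r1:Add1,r2:5,r3:8,r4:Mul1,r5:7
  c8: stall  regs: r0:Add2,r1:Add1,r2:5,r3:8,r4:Mul1,r5:7

STATUS = TAG Add1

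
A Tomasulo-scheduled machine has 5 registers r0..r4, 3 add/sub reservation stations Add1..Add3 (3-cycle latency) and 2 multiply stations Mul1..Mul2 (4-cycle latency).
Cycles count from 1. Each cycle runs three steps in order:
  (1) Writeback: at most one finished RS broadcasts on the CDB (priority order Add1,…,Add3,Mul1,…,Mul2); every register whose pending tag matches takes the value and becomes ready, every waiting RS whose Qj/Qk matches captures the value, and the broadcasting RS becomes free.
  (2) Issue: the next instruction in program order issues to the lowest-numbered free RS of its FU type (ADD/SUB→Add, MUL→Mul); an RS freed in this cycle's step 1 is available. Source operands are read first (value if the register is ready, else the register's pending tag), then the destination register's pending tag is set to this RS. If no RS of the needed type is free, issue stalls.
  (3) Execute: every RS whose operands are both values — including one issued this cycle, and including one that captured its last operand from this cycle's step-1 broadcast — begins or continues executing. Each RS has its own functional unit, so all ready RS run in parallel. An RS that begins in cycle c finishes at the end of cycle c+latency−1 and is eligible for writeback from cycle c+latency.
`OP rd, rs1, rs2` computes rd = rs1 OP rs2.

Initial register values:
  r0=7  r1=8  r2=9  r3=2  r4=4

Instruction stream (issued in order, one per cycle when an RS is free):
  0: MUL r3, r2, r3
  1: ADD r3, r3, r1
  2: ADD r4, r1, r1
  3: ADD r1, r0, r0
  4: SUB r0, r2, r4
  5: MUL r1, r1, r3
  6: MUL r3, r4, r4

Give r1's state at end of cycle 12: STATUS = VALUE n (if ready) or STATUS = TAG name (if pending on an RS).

STATUS = VALUE 364

cycle 1: issue MUL r3<-Mul1 // r0:7,r1:8,r2:9,r3:Mul1,r4:4
cycle 2: issue ADD r3<-Add1 // r0:7,r1:8,r2:9,r3:Add1,r4:4
cycle 3: issue ADD r4<-Add2 // r0:7,r1:8,r2:9,r3:Add1,r4:Add2
cycle 4: issue ADD r1<-Add3 // r0:7,r1:Add3,r2:9,r3:Add1,r4:Add2
cycle 5: CDB Mul1=18; stall // r0:7,r1:Add3,r2:9,r3:Add1,r4:Add2
cycle 6: CDB Add2=16; issue SUB r0<-Add2 // r0:Add2,r1:Add3,r2:9,r3:Add1,r4:16
cycle 7: CDB Add3=14; issue MUL r1<-Mul1 // r0:Add2,r1:Mul1,r2:9,r3:Add1,r4:16
cycle 8: CDB Add1=26; issue MUL r3<-Mul2 // r0:Add2,r1:Mul1,r2:9,r3:Mul2,r4:16
cycle 9: CDB Add2=-7 // r0:-7,r1:Mul1,r2:9,r3:Mul2,r4:16
cycle 10: - // r0:-7,r1:Mul1,r2:9,r3:Mul2,r4:16
cycle 11: - // r0:-7,r1:Mul1,r2:9,r3:Mul2,r4:16
cycle 12: CDB Mul1=364 // r0:-7,r1:364,r2:9,r3:Mul2,r4:16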